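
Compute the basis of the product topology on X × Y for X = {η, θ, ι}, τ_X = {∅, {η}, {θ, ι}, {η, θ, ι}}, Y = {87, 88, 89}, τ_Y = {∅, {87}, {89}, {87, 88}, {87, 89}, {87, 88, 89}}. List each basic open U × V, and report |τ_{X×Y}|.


Basis B = {∅ × ∅, {η} × {87}, {η} × {89}, {η} × {87, 88}, {η} × {87, 89}, {θ, ι} × {87}, {θ, ι} × {89}, {η} × {87, 88, 89}, {η, θ, ι} × {87}, {η, θ, ι} × {89}, {θ, ι} × {87, 88}, {θ, ι} × {87, 89}, {η, θ, ι} × {87, 88}, {η, θ, ι} × {87, 89}, {θ, ι} × {87, 88, 89}, {η, θ, ι} × {87, 88, 89}}; |τ_{X×Y}| = 36.

Enumerate products U × V with U ∈ τ_X, V ∈ τ_Y (deduplicated):
  ∅ × ∅ = {} (∅)
  {η} × {87} = {(η,87)}
  {η} × {89} = {(η,89)}
  {η} × {87, 88} = {(η,87), (η,88)}
  {η} × {87, 89} = {(η,87), (η,89)}
  {θ, ι} × {87} = {(θ,87), (ι,87)}
  {θ, ι} × {89} = {(θ,89), (ι,89)}
  {η} × {87, 88, 89} = {(η,87), (η,88), (η,89)}
  {η, θ, ι} × {87} = {(η,87), (θ,87), (ι,87)}
  {η, θ, ι} × {89} = {(η,89), (θ,89), (ι,89)}
  {θ, ι} × {87, 88} = {(θ,87), (θ,88), (ι,87), (ι,88)}
  {θ, ι} × {87, 89} = {(θ,87), (θ,89), (ι,87), (ι,89)}
  {η, θ, ι} × {87, 88} = {(η,87), (η,88), (θ,87), (θ,88), (ι,87), (ι,88)}
  {η, θ, ι} × {87, 89} = {(η,87), (η,89), (θ,87), (θ,89), (ι,87), (ι,89)}
  {θ, ι} × {87, 88, 89} = {(θ,87), (θ,88), (θ,89), (ι,87), (ι,88), (ι,89)}
  {η, θ, ι} × {87, 88, 89} = {(η,87), (η,88), (η,89), (θ,87), (θ,88), (θ,89), (ι,87), (ι,88), (ι,89)}
These 16 distinct sets form the basis B.
Close under arbitrary unions to get τ_{X×Y}; counting gives |τ_{X×Y}| = 36.


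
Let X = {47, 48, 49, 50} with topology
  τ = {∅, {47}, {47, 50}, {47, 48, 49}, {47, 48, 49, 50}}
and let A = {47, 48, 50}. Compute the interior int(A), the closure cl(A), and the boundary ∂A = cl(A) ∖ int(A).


int(A) = {47, 50}, cl(A) = {47, 48, 49, 50}, ∂A = {48, 49}.

Closed sets in (X, τ) are complements of opens:
  closed(X, τ) = {∅, {50}, {48, 49}, {48, 49, 50}, {47, 48, 49, 50}}.
int(A) = ⋃ {U ∈ τ : U ⊆ A}. Opens contained in A: ∅, {47}, {47, 50}.
Taking the union of these: int(A) = {47, 50}.
cl(A) = ⋂ {C closed : A ⊆ C}. Closed sets containing A: {47, 48, 49, 50}.
Intersecting these: cl(A) = {47, 48, 49, 50}.
∂A = cl(A) ∖ int(A) = {47, 48, 49, 50} ∖ {47, 50} = {48, 49}.


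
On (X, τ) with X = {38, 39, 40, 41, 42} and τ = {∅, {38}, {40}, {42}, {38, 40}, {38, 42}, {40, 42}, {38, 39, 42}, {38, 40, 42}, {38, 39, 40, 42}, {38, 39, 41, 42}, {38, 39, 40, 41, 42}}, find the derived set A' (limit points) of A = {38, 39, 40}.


A' = {39, 41}

For each x ∈ X, list the open sets U ∈ τ with x ∈ U, then check whether U ∩ (A ∖ {x}) ≠ ∅ for every such U.
  x = 38: open {38} ∋ x has {38} ∩ (A ∖ {38}) = ∅, so x is NOT a limit point.
  x = 39: opens ∋ x are {38, 39, 42}, {38, 39, 40, 42}, {38, 39, 41, 42}, {38, 39, 40, 41, 42}; each meets A ∖ {39}, so x IS a limit point.
  x = 40: open {40} ∋ x has {40} ∩ (A ∖ {40}) = ∅, so x is NOT a limit point.
  x = 41: opens ∋ x are {38, 39, 41, 42}, {38, 39, 40, 41, 42}; each meets A ∖ {41}, so x IS a limit point.
  x = 42: open {42} ∋ x has {42} ∩ (A ∖ {42}) = ∅, so x is NOT a limit point.
Collecting: A' = {39, 41}.


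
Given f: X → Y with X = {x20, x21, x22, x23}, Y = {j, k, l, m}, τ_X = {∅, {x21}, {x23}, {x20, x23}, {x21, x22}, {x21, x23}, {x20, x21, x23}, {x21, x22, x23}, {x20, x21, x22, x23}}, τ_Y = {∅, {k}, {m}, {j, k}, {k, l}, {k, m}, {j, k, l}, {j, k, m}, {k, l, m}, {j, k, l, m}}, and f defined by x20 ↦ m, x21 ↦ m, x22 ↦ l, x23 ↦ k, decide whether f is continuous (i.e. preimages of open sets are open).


f is NOT continuous.

Compute f^{-1}(U) for each U ∈ τ_Y:
  U = ∅: f^{-1}(U) = ∅ ∈ τ_X ✓.
  U = {k}: f^{-1}(U) = {x23} ∈ τ_X ✓.
  U = {m}: f^{-1}(U) = {x20, x21} ∉ τ_X ✗.
  U = {j, k}: f^{-1}(U) = {x23} ∈ τ_X ✓.
  U = {k, l}: f^{-1}(U) = {x22, x23} ∉ τ_X ✗.
  U = {k, m}: f^{-1}(U) = {x20, x21, x23} ∈ τ_X ✓.
  U = {j, k, l}: f^{-1}(U) = {x22, x23} ∉ τ_X ✗.
  U = {j, k, m}: f^{-1}(U) = {x20, x21, x23} ∈ τ_X ✓.
  U = {k, l, m}: f^{-1}(U) = {x20, x21, x22, x23} ∈ τ_X ✓.
  U = {j, k, l, m}: f^{-1}(U) = {x20, x21, x22, x23} ∈ τ_X ✓.
Found U = {m} with f^{-1}(U) = {x20, x21} not in τ_X. Therefore f is NOT continuous.


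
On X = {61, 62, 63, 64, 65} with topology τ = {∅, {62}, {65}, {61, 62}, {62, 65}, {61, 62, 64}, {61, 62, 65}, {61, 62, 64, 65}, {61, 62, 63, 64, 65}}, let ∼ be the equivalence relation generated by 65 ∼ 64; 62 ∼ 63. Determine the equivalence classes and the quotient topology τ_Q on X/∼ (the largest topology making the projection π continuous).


X/∼ = {[61], [62=63], [64=65]}; |τ_Q| = 2.

Equivalence classes: [61], [62=63], [64=65].
Quotient map π: X → X/∼ sends 61 ↦ [61], 62 ↦ [62=63], 63 ↦ [62=63], 64 ↦ [64=65], 65 ↦ [64=65].
For each subset V ⊆ X/∼, compute π^{-1}(V) ⊆ X and check whether π^{-1}(V) ∈ τ. V is open in τ_Q iff π^{-1}(V) ∈ τ.
  V = {}: π^{-1}(V) = ∅ ∈ τ ✓.
  V = {[61]}: π^{-1}(V) = {61} ∉ τ ✗.
  V = {[62=63]}: π^{-1}(V) = {62, 63} ∉ τ ✗.
  V = {[61], [62=63]}: π^{-1}(V) = {61, 62, 63} ∉ τ ✗.
  V = {[64=65]}: π^{-1}(V) = {64, 65} ∉ τ ✗.
  V = {[61], [64=65]}: π^{-1}(V) = {61, 64, 65} ∉ τ ✗.
  V = {[62=63], [64=65]}: π^{-1}(V) = {62, 63, 64, 65} ∉ τ ✗.
  V = {[61], [62=63], [64=65]}: π^{-1}(V) = {61, 62, 63, 64, 65} ∈ τ ✓.
Open sets in the quotient: τ_Q = {{}, {[61], [62=63], [64=65]}} (2 elements).


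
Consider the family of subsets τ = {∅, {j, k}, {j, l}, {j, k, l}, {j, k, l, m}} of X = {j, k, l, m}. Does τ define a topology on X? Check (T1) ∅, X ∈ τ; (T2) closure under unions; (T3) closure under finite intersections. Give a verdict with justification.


τ is NOT a topology on X.

Axiom (T1): ∅ ∈ τ? Yes; X ∈ τ? Yes.
Axiom (T2/T3): check pairwise unions and intersections of members of τ.
Counterexample for (T3): {j, k} ∩ {j, l} = {j} ∉ τ. Therefore τ is NOT a topology.


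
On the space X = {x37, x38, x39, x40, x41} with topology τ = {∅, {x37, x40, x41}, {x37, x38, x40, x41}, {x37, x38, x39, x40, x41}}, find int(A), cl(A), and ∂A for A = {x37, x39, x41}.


int(A) = ∅, cl(A) = {x37, x38, x39, x40, x41}, ∂A = {x37, x38, x39, x40, x41}.

Closed sets in (X, τ) are complements of opens:
  closed(X, τ) = {∅, {x39}, {x38, x39}, {x37, x38, x39, x40, x41}}.
int(A) = ⋃ {U ∈ τ : U ⊆ A}. Opens contained in A: ∅.
Taking the union of these: int(A) = ∅.
cl(A) = ⋂ {C closed : A ⊆ C}. Closed sets containing A: {x37, x38, x39, x40, x41}.
Intersecting these: cl(A) = {x37, x38, x39, x40, x41}.
∂A = cl(A) ∖ int(A) = {x37, x38, x39, x40, x41} ∖ ∅ = {x37, x38, x39, x40, x41}.


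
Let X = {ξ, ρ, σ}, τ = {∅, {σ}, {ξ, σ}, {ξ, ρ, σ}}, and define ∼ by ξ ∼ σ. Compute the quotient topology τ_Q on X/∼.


X/∼ = {[ξ=σ], [ρ]}; |τ_Q| = 3.

Equivalence classes: [ξ=σ], [ρ].
Quotient map π: X → X/∼ sends ξ ↦ [ξ=σ], ρ ↦ [ρ], σ ↦ [ξ=σ].
For each subset V ⊆ X/∼, compute π^{-1}(V) ⊆ X and check whether π^{-1}(V) ∈ τ. V is open in τ_Q iff π^{-1}(V) ∈ τ.
  V = {}: π^{-1}(V) = ∅ ∈ τ ✓.
  V = {[ξ=σ]}: π^{-1}(V) = {ξ, σ} ∈ τ ✓.
  V = {[ρ]}: π^{-1}(V) = {ρ} ∉ τ ✗.
  V = {[ξ=σ], [ρ]}: π^{-1}(V) = {ξ, ρ, σ} ∈ τ ✓.
Open sets in the quotient: τ_Q = {{}, {[ξ=σ]}, {[ξ=σ], [ρ]}} (3 elements).


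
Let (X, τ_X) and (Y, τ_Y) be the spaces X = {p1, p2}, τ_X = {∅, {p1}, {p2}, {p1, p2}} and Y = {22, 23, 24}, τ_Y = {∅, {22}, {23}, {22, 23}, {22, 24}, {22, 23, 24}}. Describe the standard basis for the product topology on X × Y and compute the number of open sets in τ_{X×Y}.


Basis B = {∅ × ∅, {p1} × {22}, {p1} × {23}, {p2} × {22}, {p2} × {23}, {p1} × {22, 23}, {p1} × {22, 24}, {p1, p2} × {22}, {p1, p2} × {23}, {p2} × {22, 23}, {p2} × {22, 24}, {p1} × {22, 23, 24}, {p2} × {22, 23, 24}, {p1, p2} × {22, 23}, {p1, p2} × {22, 24}, {p1, p2} × {22, 23, 24}}; |τ_{X×Y}| = 36.

Enumerate products U × V with U ∈ τ_X, V ∈ τ_Y (deduplicated):
  ∅ × ∅ = {} (∅)
  {p1} × {22} = {(p1,22)}
  {p1} × {23} = {(p1,23)}
  {p2} × {22} = {(p2,22)}
  {p2} × {23} = {(p2,23)}
  {p1} × {22, 23} = {(p1,22), (p1,23)}
  {p1} × {22, 24} = {(p1,22), (p1,24)}
  {p1, p2} × {22} = {(p1,22), (p2,22)}
  {p1, p2} × {23} = {(p1,23), (p2,23)}
  {p2} × {22, 23} = {(p2,22), (p2,23)}
  {p2} × {22, 24} = {(p2,22), (p2,24)}
  {p1} × {22, 23, 24} = {(p1,22), (p1,23), (p1,24)}
  {p2} × {22, 23, 24} = {(p2,22), (p2,23), (p2,24)}
  {p1, p2} × {22, 23} = {(p1,22), (p1,23), (p2,22), (p2,23)}
  {p1, p2} × {22, 24} = {(p1,22), (p1,24), (p2,22), (p2,24)}
  {p1, p2} × {22, 23, 24} = {(p1,22), (p1,23), (p1,24), (p2,22), (p2,23), (p2,24)}
These 16 distinct sets form the basis B.
Close under arbitrary unions to get τ_{X×Y}; counting gives |τ_{X×Y}| = 36.


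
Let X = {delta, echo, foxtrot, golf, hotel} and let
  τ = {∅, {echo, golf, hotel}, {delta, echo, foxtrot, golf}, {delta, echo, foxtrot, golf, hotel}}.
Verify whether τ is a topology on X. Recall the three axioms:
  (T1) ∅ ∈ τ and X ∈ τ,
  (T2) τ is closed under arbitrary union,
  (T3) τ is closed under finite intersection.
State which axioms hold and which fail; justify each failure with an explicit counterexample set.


τ is NOT a topology on X.

Axiom (T1): ∅ ∈ τ? Yes; X ∈ τ? Yes.
Axiom (T2/T3): check pairwise unions and intersections of members of τ.
Counterexample for (T3): {echo, golf, hotel} ∩ {delta, echo, foxtrot, golf} = {echo, golf} ∉ τ. Therefore τ is NOT a topology.


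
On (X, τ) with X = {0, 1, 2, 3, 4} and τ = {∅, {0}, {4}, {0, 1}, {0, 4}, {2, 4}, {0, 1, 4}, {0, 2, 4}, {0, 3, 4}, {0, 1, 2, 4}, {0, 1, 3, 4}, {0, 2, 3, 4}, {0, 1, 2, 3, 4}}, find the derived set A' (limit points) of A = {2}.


A' = ∅

For each x ∈ X, list the open sets U ∈ τ with x ∈ U, then check whether U ∩ (A ∖ {x}) ≠ ∅ for every such U.
  x = 0: open {0} ∋ x has {0} ∩ (A ∖ {0}) = ∅, so x is NOT a limit point.
  x = 1: open {0, 1} ∋ x has {0, 1} ∩ (A ∖ {1}) = ∅, so x is NOT a limit point.
  x = 2: open {2, 4} ∋ x has {2, 4} ∩ (A ∖ {2}) = ∅, so x is NOT a limit point.
  x = 3: open {0, 3, 4} ∋ x has {0, 3, 4} ∩ (A ∖ {3}) = ∅, so x is NOT a limit point.
  x = 4: open {4} ∋ x has {4} ∩ (A ∖ {4}) = ∅, so x is NOT a limit point.
Collecting: A' = ∅.


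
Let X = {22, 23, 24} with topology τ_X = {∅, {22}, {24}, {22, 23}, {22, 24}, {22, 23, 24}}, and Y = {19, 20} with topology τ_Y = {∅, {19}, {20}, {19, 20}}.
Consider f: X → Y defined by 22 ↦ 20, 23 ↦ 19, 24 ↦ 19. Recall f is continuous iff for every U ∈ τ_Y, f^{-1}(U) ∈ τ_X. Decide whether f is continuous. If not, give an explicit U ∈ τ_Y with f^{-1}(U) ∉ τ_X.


f is NOT continuous.

Compute f^{-1}(U) for each U ∈ τ_Y:
  U = ∅: f^{-1}(U) = ∅ ∈ τ_X ✓.
  U = {19}: f^{-1}(U) = {23, 24} ∉ τ_X ✗.
  U = {20}: f^{-1}(U) = {22} ∈ τ_X ✓.
  U = {19, 20}: f^{-1}(U) = {22, 23, 24} ∈ τ_X ✓.
Found U = {19} with f^{-1}(U) = {23, 24} not in τ_X. Therefore f is NOT continuous.


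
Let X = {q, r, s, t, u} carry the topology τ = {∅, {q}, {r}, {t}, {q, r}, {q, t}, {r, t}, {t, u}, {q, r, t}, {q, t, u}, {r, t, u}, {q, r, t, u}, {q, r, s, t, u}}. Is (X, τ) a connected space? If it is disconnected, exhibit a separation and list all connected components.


(X, τ) is connected.

Find clopen sets (U ∈ τ with X ∖ U ∈ τ):
  U = ∅, X ∖ U = {q, r, s, t, u} — both open, so U is clopen.
  U = {q, r, s, t, u}, X ∖ U = ∅ — both open, so U is clopen.
Only trivial clopens (∅ and X) exist, so (X, τ) is connected.
Compute connected components by grouping points that agree on all clopens:
  component: {q, r, s, t, u}


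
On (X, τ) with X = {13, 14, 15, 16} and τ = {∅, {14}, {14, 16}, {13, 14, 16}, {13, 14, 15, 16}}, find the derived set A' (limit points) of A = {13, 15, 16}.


A' = {13, 15}

For each x ∈ X, list the open sets U ∈ τ with x ∈ U, then check whether U ∩ (A ∖ {x}) ≠ ∅ for every such U.
  x = 13: opens ∋ x are {13, 14, 16}, {13, 14, 15, 16}; each meets A ∖ {13}, so x IS a limit point.
  x = 14: open {14} ∋ x has {14} ∩ (A ∖ {14}) = ∅, so x is NOT a limit point.
  x = 15: opens ∋ x are {13, 14, 15, 16}; each meets A ∖ {15}, so x IS a limit point.
  x = 16: open {14, 16} ∋ x has {14, 16} ∩ (A ∖ {16}) = ∅, so x is NOT a limit point.
Collecting: A' = {13, 15}.


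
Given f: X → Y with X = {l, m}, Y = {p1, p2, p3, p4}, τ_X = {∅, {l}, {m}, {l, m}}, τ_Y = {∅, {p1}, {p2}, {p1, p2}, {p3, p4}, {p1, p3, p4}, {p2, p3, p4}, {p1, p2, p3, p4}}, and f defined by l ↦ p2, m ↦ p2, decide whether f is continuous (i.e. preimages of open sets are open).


f IS continuous.

Compute f^{-1}(U) for each U ∈ τ_Y:
  U = ∅: f^{-1}(U) = ∅ ∈ τ_X ✓.
  U = {p1}: f^{-1}(U) = ∅ ∈ τ_X ✓.
  U = {p2}: f^{-1}(U) = {l, m} ∈ τ_X ✓.
  U = {p1, p2}: f^{-1}(U) = {l, m} ∈ τ_X ✓.
  U = {p3, p4}: f^{-1}(U) = ∅ ∈ τ_X ✓.
  U = {p1, p3, p4}: f^{-1}(U) = ∅ ∈ τ_X ✓.
  U = {p2, p3, p4}: f^{-1}(U) = {l, m} ∈ τ_X ✓.
  U = {p1, p2, p3, p4}: f^{-1}(U) = {l, m} ∈ τ_X ✓.
Every preimage lies in τ_X, so f IS continuous.


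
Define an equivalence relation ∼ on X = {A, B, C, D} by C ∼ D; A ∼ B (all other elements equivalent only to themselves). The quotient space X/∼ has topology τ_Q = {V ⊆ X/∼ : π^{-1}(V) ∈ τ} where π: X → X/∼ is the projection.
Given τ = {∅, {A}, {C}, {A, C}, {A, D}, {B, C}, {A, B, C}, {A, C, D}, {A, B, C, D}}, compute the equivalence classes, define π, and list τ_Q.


X/∼ = {[A=B], [C=D]}; |τ_Q| = 2.

Equivalence classes: [A=B], [C=D].
Quotient map π: X → X/∼ sends A ↦ [A=B], B ↦ [A=B], C ↦ [C=D], D ↦ [C=D].
For each subset V ⊆ X/∼, compute π^{-1}(V) ⊆ X and check whether π^{-1}(V) ∈ τ. V is open in τ_Q iff π^{-1}(V) ∈ τ.
  V = {}: π^{-1}(V) = ∅ ∈ τ ✓.
  V = {[A=B]}: π^{-1}(V) = {A, B} ∉ τ ✗.
  V = {[C=D]}: π^{-1}(V) = {C, D} ∉ τ ✗.
  V = {[A=B], [C=D]}: π^{-1}(V) = {A, B, C, D} ∈ τ ✓.
Open sets in the quotient: τ_Q = {{}, {[A=B], [C=D]}} (2 elements).


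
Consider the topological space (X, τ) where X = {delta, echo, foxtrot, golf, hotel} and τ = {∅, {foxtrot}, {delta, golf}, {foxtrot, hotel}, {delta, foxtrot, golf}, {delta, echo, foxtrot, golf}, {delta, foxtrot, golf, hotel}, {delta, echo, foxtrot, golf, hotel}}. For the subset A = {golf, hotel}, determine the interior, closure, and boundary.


int(A) = ∅, cl(A) = {delta, echo, golf, hotel}, ∂A = {delta, echo, golf, hotel}.

Closed sets in (X, τ) are complements of opens:
  closed(X, τ) = {∅, {echo}, {hotel}, {echo, hotel}, {delta, echo, golf}, {echo, foxtrot, hotel}, {delta, echo, golf, hotel}, {delta, echo, foxtrot, golf, hotel}}.
int(A) = ⋃ {U ∈ τ : U ⊆ A}. Opens contained in A: ∅.
Taking the union of these: int(A) = ∅.
cl(A) = ⋂ {C closed : A ⊆ C}. Closed sets containing A: {delta, echo, golf, hotel}, {delta, echo, foxtrot, golf, hotel}.
Intersecting these: cl(A) = {delta, echo, golf, hotel}.
∂A = cl(A) ∖ int(A) = {delta, echo, golf, hotel} ∖ ∅ = {delta, echo, golf, hotel}.


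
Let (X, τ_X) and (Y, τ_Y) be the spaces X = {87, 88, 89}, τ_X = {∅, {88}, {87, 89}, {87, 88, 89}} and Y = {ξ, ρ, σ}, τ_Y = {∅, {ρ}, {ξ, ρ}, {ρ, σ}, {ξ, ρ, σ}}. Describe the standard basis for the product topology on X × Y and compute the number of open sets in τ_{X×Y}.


Basis B = {∅ × ∅, {88} × {ρ}, {87, 89} × {ρ}, {88} × {ξ, ρ}, {88} × {ρ, σ}, {87, 88, 89} × {ρ}, {88} × {ξ, ρ, σ}, {87, 89} × {ξ, ρ}, {87, 89} × {ρ, σ}, {87, 89} × {ξ, ρ, σ}, {87, 88, 89} × {ξ, ρ}, {87, 88, 89} × {ρ, σ}, {87, 88, 89} × {ξ, ρ, σ}}; |τ_{X×Y}| = 25.

Enumerate products U × V with U ∈ τ_X, V ∈ τ_Y (deduplicated):
  ∅ × ∅ = {} (∅)
  {88} × {ρ} = {(88,ρ)}
  {87, 89} × {ρ} = {(87,ρ), (89,ρ)}
  {88} × {ξ, ρ} = {(88,ξ), (88,ρ)}
  {88} × {ρ, σ} = {(88,ρ), (88,σ)}
  {87, 88, 89} × {ρ} = {(87,ρ), (88,ρ), (89,ρ)}
  {88} × {ξ, ρ, σ} = {(88,ξ), (88,ρ), (88,σ)}
  {87, 89} × {ξ, ρ} = {(87,ξ), (87,ρ), (89,ξ), (89,ρ)}
  {87, 89} × {ρ, σ} = {(87,ρ), (87,σ), (89,ρ), (89,σ)}
  {87, 89} × {ξ, ρ, σ} = {(87,ξ), (87,ρ), (87,σ), (89,ξ), (89,ρ), (89,σ)}
  {87, 88, 89} × {ξ, ρ} = {(87,ξ), (87,ρ), (88,ξ), (88,ρ), (89,ξ), (89,ρ)}
  {87, 88, 89} × {ρ, σ} = {(87,ρ), (87,σ), (88,ρ), (88,σ), (89,ρ), (89,σ)}
  {87, 88, 89} × {ξ, ρ, σ} = {(87,ξ), (87,ρ), (87,σ), (88,ξ), (88,ρ), (88,σ), (89,ξ), (89,ρ), (89,σ)}
These 13 distinct sets form the basis B.
Close under arbitrary unions to get τ_{X×Y}; counting gives |τ_{X×Y}| = 25.


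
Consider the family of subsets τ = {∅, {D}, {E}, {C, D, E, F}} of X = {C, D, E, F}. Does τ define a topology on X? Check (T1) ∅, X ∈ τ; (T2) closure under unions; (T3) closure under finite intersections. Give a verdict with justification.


τ is NOT a topology on X.

Axiom (T1): ∅ ∈ τ? Yes; X ∈ τ? Yes.
Axiom (T2/T3): check pairwise unions and intersections of members of τ.
Counterexample for (T2): {D} ∪ {E} = {D, E} ∉ τ. Therefore τ is NOT a topology.


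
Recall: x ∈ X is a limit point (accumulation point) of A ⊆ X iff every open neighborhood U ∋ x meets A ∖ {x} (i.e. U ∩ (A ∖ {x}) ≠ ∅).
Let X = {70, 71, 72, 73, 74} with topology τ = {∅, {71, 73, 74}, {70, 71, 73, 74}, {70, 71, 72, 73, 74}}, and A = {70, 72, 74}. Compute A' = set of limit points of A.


A' = {70, 71, 72, 73}

For each x ∈ X, list the open sets U ∈ τ with x ∈ U, then check whether U ∩ (A ∖ {x}) ≠ ∅ for every such U.
  x = 70: opens ∋ x are {70, 71, 73, 74}, {70, 71, 72, 73, 74}; each meets A ∖ {70}, so x IS a limit point.
  x = 71: opens ∋ x are {71, 73, 74}, {70, 71, 73, 74}, {70, 71, 72, 73, 74}; each meets A ∖ {71}, so x IS a limit point.
  x = 72: opens ∋ x are {70, 71, 72, 73, 74}; each meets A ∖ {72}, so x IS a limit point.
  x = 73: opens ∋ x are {71, 73, 74}, {70, 71, 73, 74}, {70, 71, 72, 73, 74}; each meets A ∖ {73}, so x IS a limit point.
  x = 74: open {71, 73, 74} ∋ x has {71, 73, 74} ∩ (A ∖ {74}) = ∅, so x is NOT a limit point.
Collecting: A' = {70, 71, 72, 73}.


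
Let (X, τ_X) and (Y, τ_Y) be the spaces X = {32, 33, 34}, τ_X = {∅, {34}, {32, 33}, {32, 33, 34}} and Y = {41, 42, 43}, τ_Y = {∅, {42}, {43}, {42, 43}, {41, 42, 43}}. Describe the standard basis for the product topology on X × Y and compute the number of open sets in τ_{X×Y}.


Basis B = {∅ × ∅, {34} × {42}, {34} × {43}, {32, 33} × {42}, {32, 33} × {43}, {34} × {42, 43}, {32, 33, 34} × {42}, {32, 33, 34} × {43}, {34} × {41, 42, 43}, {32, 33} × {42, 43}, {32, 33} × {41, 42, 43}, {32, 33, 34} × {42, 43}, {32, 33, 34} × {41, 42, 43}}; |τ_{X×Y}| = 25.

Enumerate products U × V with U ∈ τ_X, V ∈ τ_Y (deduplicated):
  ∅ × ∅ = {} (∅)
  {34} × {42} = {(34,42)}
  {34} × {43} = {(34,43)}
  {32, 33} × {42} = {(32,42), (33,42)}
  {32, 33} × {43} = {(32,43), (33,43)}
  {34} × {42, 43} = {(34,42), (34,43)}
  {32, 33, 34} × {42} = {(32,42), (33,42), (34,42)}
  {32, 33, 34} × {43} = {(32,43), (33,43), (34,43)}
  {34} × {41, 42, 43} = {(34,41), (34,42), (34,43)}
  {32, 33} × {42, 43} = {(32,42), (32,43), (33,42), (33,43)}
  {32, 33} × {41, 42, 43} = {(32,41), (32,42), (32,43), (33,41), (33,42), (33,43)}
  {32, 33, 34} × {42, 43} = {(32,42), (32,43), (33,42), (33,43), (34,42), (34,43)}
  {32, 33, 34} × {41, 42, 43} = {(32,41), (32,42), (32,43), (33,41), (33,42), (33,43), (34,41), (34,42), (34,43)}
These 13 distinct sets form the basis B.
Close under arbitrary unions to get τ_{X×Y}; counting gives |τ_{X×Y}| = 25.


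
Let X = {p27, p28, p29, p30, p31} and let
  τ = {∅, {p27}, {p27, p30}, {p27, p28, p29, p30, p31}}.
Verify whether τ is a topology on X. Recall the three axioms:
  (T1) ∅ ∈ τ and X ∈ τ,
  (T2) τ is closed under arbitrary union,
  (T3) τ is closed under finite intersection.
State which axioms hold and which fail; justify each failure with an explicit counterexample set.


τ IS a topology on X.

Axiom (T1): ∅ ∈ τ? Yes; X ∈ τ? Yes.
Axiom (T2/T3): check pairwise unions and intersections of members of τ.
All pairwise intersections and unions checked — each lies in τ. Therefore τ satisfies (T1), (T2), (T3): it IS a topology on X.


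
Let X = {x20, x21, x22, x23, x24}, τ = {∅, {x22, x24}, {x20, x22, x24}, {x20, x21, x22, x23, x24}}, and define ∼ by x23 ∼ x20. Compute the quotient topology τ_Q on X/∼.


X/∼ = {[x20=x23], [x21], [x22], [x24]}; |τ_Q| = 3.

Equivalence classes: [x20=x23], [x21], [x22], [x24].
Quotient map π: X → X/∼ sends x20 ↦ [x20=x23], x21 ↦ [x21], x22 ↦ [x22], x23 ↦ [x20=x23], x24 ↦ [x24].
For each subset V ⊆ X/∼, compute π^{-1}(V) ⊆ X and check whether π^{-1}(V) ∈ τ. V is open in τ_Q iff π^{-1}(V) ∈ τ.
  V = {}: π^{-1}(V) = ∅ ∈ τ ✓.
  V = {[x20=x23]}: π^{-1}(V) = {x20, x23} ∉ τ ✗.
  V = {[x21]}: π^{-1}(V) = {x21} ∉ τ ✗.
  V = {[x20=x23], [x21]}: π^{-1}(V) = {x20, x21, x23} ∉ τ ✗.
  V = {[x22]}: π^{-1}(V) = {x22} ∉ τ ✗.
  V = {[x20=x23], [x22]}: π^{-1}(V) = {x20, x22, x23} ∉ τ ✗.
  V = {[x21], [x22]}: π^{-1}(V) = {x21, x22} ∉ τ ✗.
  V = {[x20=x23], [x21], [x22]}: π^{-1}(V) = {x20, x21, x22, x23} ∉ τ ✗.
  V = {[x24]}: π^{-1}(V) = {x24} ∉ τ ✗.
  V = {[x20=x23], [x24]}: π^{-1}(V) = {x20, x23, x24} ∉ τ ✗.
  V = {[x21], [x24]}: π^{-1}(V) = {x21, x24} ∉ τ ✗.
  V = {[x20=x23], [x21], [x24]}: π^{-1}(V) = {x20, x21, x23, x24} ∉ τ ✗.
  V = {[x22], [x24]}: π^{-1}(V) = {x22, x24} ∈ τ ✓.
  V = {[x20=x23], [x22], [x24]}: π^{-1}(V) = {x20, x22, x23, x24} ∉ τ ✗.
  V = {[x21], [x22], [x24]}: π^{-1}(V) = {x21, x22, x24} ∉ τ ✗.
  V = {[x20=x23], [x21], [x22], [x24]}: π^{-1}(V) = {x20, x21, x22, x23, x24} ∈ τ ✓.
Open sets in the quotient: τ_Q = {{}, {[x22], [x24]}, {[x20=x23], [x21], [x22], [x24]}} (3 elements).


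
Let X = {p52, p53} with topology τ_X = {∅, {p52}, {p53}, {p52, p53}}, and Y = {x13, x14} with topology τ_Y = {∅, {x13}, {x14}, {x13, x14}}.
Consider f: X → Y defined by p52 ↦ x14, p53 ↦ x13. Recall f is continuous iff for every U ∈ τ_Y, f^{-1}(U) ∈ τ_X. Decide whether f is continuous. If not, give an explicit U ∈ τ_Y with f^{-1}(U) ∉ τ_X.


f IS continuous.

Compute f^{-1}(U) for each U ∈ τ_Y:
  U = ∅: f^{-1}(U) = ∅ ∈ τ_X ✓.
  U = {x13}: f^{-1}(U) = {p53} ∈ τ_X ✓.
  U = {x14}: f^{-1}(U) = {p52} ∈ τ_X ✓.
  U = {x13, x14}: f^{-1}(U) = {p52, p53} ∈ τ_X ✓.
Every preimage lies in τ_X, so f IS continuous.


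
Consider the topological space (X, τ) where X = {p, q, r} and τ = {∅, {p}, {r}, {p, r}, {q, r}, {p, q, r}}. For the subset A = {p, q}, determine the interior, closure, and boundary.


int(A) = {p}, cl(A) = {p, q}, ∂A = {q}.

Closed sets in (X, τ) are complements of opens:
  closed(X, τ) = {∅, {p}, {q}, {p, q}, {q, r}, {p, q, r}}.
int(A) = ⋃ {U ∈ τ : U ⊆ A}. Opens contained in A: ∅, {p}.
Taking the union of these: int(A) = {p}.
cl(A) = ⋂ {C closed : A ⊆ C}. Closed sets containing A: {p, q}, {p, q, r}.
Intersecting these: cl(A) = {p, q}.
∂A = cl(A) ∖ int(A) = {p, q} ∖ {p} = {q}.


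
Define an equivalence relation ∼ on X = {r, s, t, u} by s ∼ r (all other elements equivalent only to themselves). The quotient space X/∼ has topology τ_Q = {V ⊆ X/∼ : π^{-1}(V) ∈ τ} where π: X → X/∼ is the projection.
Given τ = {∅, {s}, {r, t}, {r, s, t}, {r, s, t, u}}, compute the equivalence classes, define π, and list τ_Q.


X/∼ = {[r=s], [t], [u]}; |τ_Q| = 3.

Equivalence classes: [r=s], [t], [u].
Quotient map π: X → X/∼ sends r ↦ [r=s], s ↦ [r=s], t ↦ [t], u ↦ [u].
For each subset V ⊆ X/∼, compute π^{-1}(V) ⊆ X and check whether π^{-1}(V) ∈ τ. V is open in τ_Q iff π^{-1}(V) ∈ τ.
  V = {}: π^{-1}(V) = ∅ ∈ τ ✓.
  V = {[r=s]}: π^{-1}(V) = {r, s} ∉ τ ✗.
  V = {[t]}: π^{-1}(V) = {t} ∉ τ ✗.
  V = {[r=s], [t]}: π^{-1}(V) = {r, s, t} ∈ τ ✓.
  V = {[u]}: π^{-1}(V) = {u} ∉ τ ✗.
  V = {[r=s], [u]}: π^{-1}(V) = {r, s, u} ∉ τ ✗.
  V = {[t], [u]}: π^{-1}(V) = {t, u} ∉ τ ✗.
  V = {[r=s], [t], [u]}: π^{-1}(V) = {r, s, t, u} ∈ τ ✓.
Open sets in the quotient: τ_Q = {{}, {[r=s], [t]}, {[r=s], [t], [u]}} (3 elements).


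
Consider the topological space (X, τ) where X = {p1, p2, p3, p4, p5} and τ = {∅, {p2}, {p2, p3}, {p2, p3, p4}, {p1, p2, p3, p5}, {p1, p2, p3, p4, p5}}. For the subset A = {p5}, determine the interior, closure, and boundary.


int(A) = ∅, cl(A) = {p1, p5}, ∂A = {p1, p5}.

Closed sets in (X, τ) are complements of opens:
  closed(X, τ) = {∅, {p4}, {p1, p5}, {p1, p4, p5}, {p1, p3, p4, p5}, {p1, p2, p3, p4, p5}}.
int(A) = ⋃ {U ∈ τ : U ⊆ A}. Opens contained in A: ∅.
Taking the union of these: int(A) = ∅.
cl(A) = ⋂ {C closed : A ⊆ C}. Closed sets containing A: {p1, p5}, {p1, p4, p5}, {p1, p3, p4, p5}, {p1, p2, p3, p4, p5}.
Intersecting these: cl(A) = {p1, p5}.
∂A = cl(A) ∖ int(A) = {p1, p5} ∖ ∅ = {p1, p5}.


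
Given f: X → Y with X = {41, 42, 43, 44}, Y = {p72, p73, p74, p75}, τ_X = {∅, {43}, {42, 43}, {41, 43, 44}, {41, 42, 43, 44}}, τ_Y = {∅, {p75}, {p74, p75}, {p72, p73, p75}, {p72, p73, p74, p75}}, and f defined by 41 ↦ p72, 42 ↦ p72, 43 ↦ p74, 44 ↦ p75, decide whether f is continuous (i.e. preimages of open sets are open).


f is NOT continuous.

Compute f^{-1}(U) for each U ∈ τ_Y:
  U = ∅: f^{-1}(U) = ∅ ∈ τ_X ✓.
  U = {p75}: f^{-1}(U) = {44} ∉ τ_X ✗.
  U = {p74, p75}: f^{-1}(U) = {43, 44} ∉ τ_X ✗.
  U = {p72, p73, p75}: f^{-1}(U) = {41, 42, 44} ∉ τ_X ✗.
  U = {p72, p73, p74, p75}: f^{-1}(U) = {41, 42, 43, 44} ∈ τ_X ✓.
Found U = {p75} with f^{-1}(U) = {44} not in τ_X. Therefore f is NOT continuous.


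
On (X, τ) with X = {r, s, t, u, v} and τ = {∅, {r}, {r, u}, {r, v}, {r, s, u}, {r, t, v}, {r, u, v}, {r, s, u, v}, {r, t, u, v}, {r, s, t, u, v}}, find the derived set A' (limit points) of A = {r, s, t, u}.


A' = {s, t, u, v}

For each x ∈ X, list the open sets U ∈ τ with x ∈ U, then check whether U ∩ (A ∖ {x}) ≠ ∅ for every such U.
  x = r: open {r} ∋ x has {r} ∩ (A ∖ {r}) = ∅, so x is NOT a limit point.
  x = s: opens ∋ x are {r, s, u}, {r, s, u, v}, {r, s, t, u, v}; each meets A ∖ {s}, so x IS a limit point.
  x = t: opens ∋ x are {r, t, v}, {r, t, u, v}, {r, s, t, u, v}; each meets A ∖ {t}, so x IS a limit point.
  x = u: opens ∋ x are {r, u}, {r, s, u}, {r, u, v}, {r, s, u, v}, {r, t, u, v}, {r, s, t, u, v}; each meets A ∖ {u}, so x IS a limit point.
  x = v: opens ∋ x are {r, v}, {r, t, v}, {r, u, v}, {r, s, u, v}, {r, t, u, v}, {r, s, t, u, v}; each meets A ∖ {v}, so x IS a limit point.
Collecting: A' = {s, t, u, v}.


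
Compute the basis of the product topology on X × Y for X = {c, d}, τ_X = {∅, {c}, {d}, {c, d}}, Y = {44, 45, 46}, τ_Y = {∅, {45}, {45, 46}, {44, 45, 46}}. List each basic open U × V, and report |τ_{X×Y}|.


Basis B = {∅ × ∅, {c} × {45}, {d} × {45}, {c} × {45, 46}, {c, d} × {45}, {d} × {45, 46}, {c} × {44, 45, 46}, {d} × {44, 45, 46}, {c, d} × {45, 46}, {c, d} × {44, 45, 46}}; |τ_{X×Y}| = 16.

Enumerate products U × V with U ∈ τ_X, V ∈ τ_Y (deduplicated):
  ∅ × ∅ = {} (∅)
  {c} × {45} = {(c,45)}
  {d} × {45} = {(d,45)}
  {c} × {45, 46} = {(c,45), (c,46)}
  {c, d} × {45} = {(c,45), (d,45)}
  {d} × {45, 46} = {(d,45), (d,46)}
  {c} × {44, 45, 46} = {(c,44), (c,45), (c,46)}
  {d} × {44, 45, 46} = {(d,44), (d,45), (d,46)}
  {c, d} × {45, 46} = {(c,45), (c,46), (d,45), (d,46)}
  {c, d} × {44, 45, 46} = {(c,44), (c,45), (c,46), (d,44), (d,45), (d,46)}
These 10 distinct sets form the basis B.
Close under arbitrary unions to get τ_{X×Y}; counting gives |τ_{X×Y}| = 16.


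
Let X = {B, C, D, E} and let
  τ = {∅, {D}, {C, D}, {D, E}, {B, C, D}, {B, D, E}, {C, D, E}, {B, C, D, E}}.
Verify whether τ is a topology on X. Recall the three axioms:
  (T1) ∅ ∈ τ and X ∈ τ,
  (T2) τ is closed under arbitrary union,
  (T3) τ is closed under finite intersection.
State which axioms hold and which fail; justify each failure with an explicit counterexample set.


τ is NOT a topology on X.

Axiom (T1): ∅ ∈ τ? Yes; X ∈ τ? Yes.
Axiom (T2/T3): check pairwise unions and intersections of members of τ.
Counterexample for (T3): {B, C, D} ∩ {B, D, E} = {B, D} ∉ τ. Therefore τ is NOT a topology.


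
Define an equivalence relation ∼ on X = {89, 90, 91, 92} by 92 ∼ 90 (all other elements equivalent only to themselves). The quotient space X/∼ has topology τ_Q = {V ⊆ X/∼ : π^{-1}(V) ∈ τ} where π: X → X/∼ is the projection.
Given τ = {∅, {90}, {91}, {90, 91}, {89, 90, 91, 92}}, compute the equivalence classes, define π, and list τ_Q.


X/∼ = {[89], [90=92], [91]}; |τ_Q| = 3.

Equivalence classes: [89], [90=92], [91].
Quotient map π: X → X/∼ sends 89 ↦ [89], 90 ↦ [90=92], 91 ↦ [91], 92 ↦ [90=92].
For each subset V ⊆ X/∼, compute π^{-1}(V) ⊆ X and check whether π^{-1}(V) ∈ τ. V is open in τ_Q iff π^{-1}(V) ∈ τ.
  V = {}: π^{-1}(V) = ∅ ∈ τ ✓.
  V = {[89]}: π^{-1}(V) = {89} ∉ τ ✗.
  V = {[90=92]}: π^{-1}(V) = {90, 92} ∉ τ ✗.
  V = {[89], [90=92]}: π^{-1}(V) = {89, 90, 92} ∉ τ ✗.
  V = {[91]}: π^{-1}(V) = {91} ∈ τ ✓.
  V = {[89], [91]}: π^{-1}(V) = {89, 91} ∉ τ ✗.
  V = {[90=92], [91]}: π^{-1}(V) = {90, 91, 92} ∉ τ ✗.
  V = {[89], [90=92], [91]}: π^{-1}(V) = {89, 90, 91, 92} ∈ τ ✓.
Open sets in the quotient: τ_Q = {{}, {[91]}, {[89], [90=92], [91]}} (3 elements).


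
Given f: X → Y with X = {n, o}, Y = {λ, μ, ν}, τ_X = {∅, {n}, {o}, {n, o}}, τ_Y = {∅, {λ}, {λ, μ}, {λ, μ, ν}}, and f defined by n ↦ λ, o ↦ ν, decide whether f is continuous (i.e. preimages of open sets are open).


f IS continuous.

Compute f^{-1}(U) for each U ∈ τ_Y:
  U = ∅: f^{-1}(U) = ∅ ∈ τ_X ✓.
  U = {λ}: f^{-1}(U) = {n} ∈ τ_X ✓.
  U = {λ, μ}: f^{-1}(U) = {n} ∈ τ_X ✓.
  U = {λ, μ, ν}: f^{-1}(U) = {n, o} ∈ τ_X ✓.
Every preimage lies in τ_X, so f IS continuous.


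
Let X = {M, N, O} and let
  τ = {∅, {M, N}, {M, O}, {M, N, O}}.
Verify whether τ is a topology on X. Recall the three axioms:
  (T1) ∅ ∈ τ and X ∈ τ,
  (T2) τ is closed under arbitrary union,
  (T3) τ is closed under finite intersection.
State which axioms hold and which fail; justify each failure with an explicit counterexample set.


τ is NOT a topology on X.

Axiom (T1): ∅ ∈ τ? Yes; X ∈ τ? Yes.
Axiom (T2/T3): check pairwise unions and intersections of members of τ.
Counterexample for (T3): {M, N} ∩ {M, O} = {M} ∉ τ. Therefore τ is NOT a topology.


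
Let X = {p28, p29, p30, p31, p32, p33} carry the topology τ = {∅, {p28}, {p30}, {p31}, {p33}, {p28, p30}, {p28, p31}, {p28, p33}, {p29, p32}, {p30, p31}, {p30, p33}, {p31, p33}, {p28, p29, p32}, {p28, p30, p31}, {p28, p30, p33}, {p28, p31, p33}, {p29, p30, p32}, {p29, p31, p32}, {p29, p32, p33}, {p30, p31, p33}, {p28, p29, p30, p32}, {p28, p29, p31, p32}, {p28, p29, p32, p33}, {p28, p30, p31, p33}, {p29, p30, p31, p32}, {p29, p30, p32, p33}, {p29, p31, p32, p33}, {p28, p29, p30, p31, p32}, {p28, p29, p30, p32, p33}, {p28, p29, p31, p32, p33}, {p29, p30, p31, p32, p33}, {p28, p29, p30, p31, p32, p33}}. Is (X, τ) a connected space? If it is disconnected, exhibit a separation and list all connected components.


(X, τ) is disconnected; components = [{p28}, {p30}, {p31}, {p33}, {p29, p32}].

Find clopen sets (U ∈ τ with X ∖ U ∈ τ):
  U = ∅, X ∖ U = {p28, p29, p30, p31, p32, p33} — both open, so U is clopen.
  U = {p28}, X ∖ U = {p29, p30, p31, p32, p33} — both open, so U is clopen.
  U = {p30}, X ∖ U = {p28, p29, p31, p32, p33} — both open, so U is clopen.
  U = {p31}, X ∖ U = {p28, p29, p30, p32, p33} — both open, so U is clopen.
  U = {p33}, X ∖ U = {p28, p29, p30, p31, p32} — both open, so U is clopen.
  U = {p28, p30}, X ∖ U = {p29, p31, p32, p33} — both open, so U is clopen.
  U = {p28, p31}, X ∖ U = {p29, p30, p32, p33} — both open, so U is clopen.
  U = {p28, p33}, X ∖ U = {p29, p30, p31, p32} — both open, so U is clopen.
  U = {p29, p32}, X ∖ U = {p28, p30, p31, p33} — both open, so U is clopen.
  U = {p30, p31}, X ∖ U = {p28, p29, p32, p33} — both open, so U is clopen.
  U = {p30, p33}, X ∖ U = {p28, p29, p31, p32} — both open, so U is clopen.
  U = {p31, p33}, X ∖ U = {p28, p29, p30, p32} — both open, so U is clopen.
  U = {p28, p29, p32}, X ∖ U = {p30, p31, p33} — both open, so U is clopen.
  U = {p28, p30, p31}, X ∖ U = {p29, p32, p33} — both open, so U is clopen.
  U = {p28, p30, p33}, X ∖ U = {p29, p31, p32} — both open, so U is clopen.
  U = {p28, p31, p33}, X ∖ U = {p29, p30, p32} — both open, so U is clopen.
  U = {p29, p30, p32}, X ∖ U = {p28, p31, p33} — both open, so U is clopen.
  U = {p29, p31, p32}, X ∖ U = {p28, p30, p33} — both open, so U is clopen.
  U = {p29, p32, p33}, X ∖ U = {p28, p30, p31} — both open, so U is clopen.
  U = {p30, p31, p33}, X ∖ U = {p28, p29, p32} — both open, so U is clopen.
  U = {p28, p29, p30, p32}, X ∖ U = {p31, p33} — both open, so U is clopen.
  U = {p28, p29, p31, p32}, X ∖ U = {p30, p33} — both open, so U is clopen.
  U = {p28, p29, p32, p33}, X ∖ U = {p30, p31} — both open, so U is clopen.
  U = {p28, p30, p31, p33}, X ∖ U = {p29, p32} — both open, so U is clopen.
  U = {p29, p30, p31, p32}, X ∖ U = {p28, p33} — both open, so U is clopen.
  U = {p29, p30, p32, p33}, X ∖ U = {p28, p31} — both open, so U is clopen.
  U = {p29, p31, p32, p33}, X ∖ U = {p28, p30} — both open, so U is clopen.
  U = {p28, p29, p30, p31, p32}, X ∖ U = {p33} — both open, so U is clopen.
  U = {p28, p29, p30, p32, p33}, X ∖ U = {p31} — both open, so U is clopen.
  U = {p28, p29, p31, p32, p33}, X ∖ U = {p30} — both open, so U is clopen.
  U = {p29, p30, p31, p32, p33}, X ∖ U = {p28} — both open, so U is clopen.
  U = {p28, p29, p30, p31, p32, p33}, X ∖ U = ∅ — both open, so U is clopen.
Nontrivial clopen(s) exist: e.g. {p33}. So (X, τ) is disconnected.
Compute connected components by grouping points that agree on all clopens:
  component: {p28}
  component: {p30}
  component: {p31}
  component: {p33}
  component: {p29, p32}


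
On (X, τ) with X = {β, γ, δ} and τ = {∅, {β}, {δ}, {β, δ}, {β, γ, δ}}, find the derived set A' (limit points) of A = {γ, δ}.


A' = {γ}

For each x ∈ X, list the open sets U ∈ τ with x ∈ U, then check whether U ∩ (A ∖ {x}) ≠ ∅ for every such U.
  x = β: open {β} ∋ x has {β} ∩ (A ∖ {β}) = ∅, so x is NOT a limit point.
  x = γ: opens ∋ x are {β, γ, δ}; each meets A ∖ {γ}, so x IS a limit point.
  x = δ: open {δ} ∋ x has {δ} ∩ (A ∖ {δ}) = ∅, so x is NOT a limit point.
Collecting: A' = {γ}.


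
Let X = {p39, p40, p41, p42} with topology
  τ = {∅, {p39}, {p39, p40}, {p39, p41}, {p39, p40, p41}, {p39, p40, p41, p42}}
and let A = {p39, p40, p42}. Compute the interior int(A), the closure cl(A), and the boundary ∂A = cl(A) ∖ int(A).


int(A) = {p39, p40}, cl(A) = {p39, p40, p41, p42}, ∂A = {p41, p42}.

Closed sets in (X, τ) are complements of opens:
  closed(X, τ) = {∅, {p42}, {p40, p42}, {p41, p42}, {p40, p41, p42}, {p39, p40, p41, p42}}.
int(A) = ⋃ {U ∈ τ : U ⊆ A}. Opens contained in A: ∅, {p39}, {p39, p40}.
Taking the union of these: int(A) = {p39, p40}.
cl(A) = ⋂ {C closed : A ⊆ C}. Closed sets containing A: {p39, p40, p41, p42}.
Intersecting these: cl(A) = {p39, p40, p41, p42}.
∂A = cl(A) ∖ int(A) = {p39, p40, p41, p42} ∖ {p39, p40} = {p41, p42}.


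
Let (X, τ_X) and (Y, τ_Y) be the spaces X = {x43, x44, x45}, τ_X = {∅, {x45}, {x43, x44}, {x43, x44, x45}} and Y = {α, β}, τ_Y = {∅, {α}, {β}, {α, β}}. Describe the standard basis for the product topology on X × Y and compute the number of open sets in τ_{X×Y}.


Basis B = {∅ × ∅, {x45} × {α}, {x45} × {β}, {x43, x44} × {α}, {x43, x44} × {β}, {x45} × {α, β}, {x43, x44, x45} × {α}, {x43, x44, x45} × {β}, {x43, x44} × {α, β}, {x43, x44, x45} × {α, β}}; |τ_{X×Y}| = 16.

Enumerate products U × V with U ∈ τ_X, V ∈ τ_Y (deduplicated):
  ∅ × ∅ = {} (∅)
  {x45} × {α} = {(x45,α)}
  {x45} × {β} = {(x45,β)}
  {x43, x44} × {α} = {(x43,α), (x44,α)}
  {x43, x44} × {β} = {(x43,β), (x44,β)}
  {x45} × {α, β} = {(x45,α), (x45,β)}
  {x43, x44, x45} × {α} = {(x43,α), (x44,α), (x45,α)}
  {x43, x44, x45} × {β} = {(x43,β), (x44,β), (x45,β)}
  {x43, x44} × {α, β} = {(x43,α), (x43,β), (x44,α), (x44,β)}
  {x43, x44, x45} × {α, β} = {(x43,α), (x43,β), (x44,α), (x44,β), (x45,α), (x45,β)}
These 10 distinct sets form the basis B.
Close under arbitrary unions to get τ_{X×Y}; counting gives |τ_{X×Y}| = 16.


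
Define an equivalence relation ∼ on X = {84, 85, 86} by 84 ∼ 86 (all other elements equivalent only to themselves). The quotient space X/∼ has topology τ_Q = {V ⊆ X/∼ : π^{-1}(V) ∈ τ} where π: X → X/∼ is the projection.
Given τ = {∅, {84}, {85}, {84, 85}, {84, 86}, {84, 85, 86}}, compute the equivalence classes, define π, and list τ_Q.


X/∼ = {[84=86], [85]}; |τ_Q| = 4.

Equivalence classes: [84=86], [85].
Quotient map π: X → X/∼ sends 84 ↦ [84=86], 85 ↦ [85], 86 ↦ [84=86].
For each subset V ⊆ X/∼, compute π^{-1}(V) ⊆ X and check whether π^{-1}(V) ∈ τ. V is open in τ_Q iff π^{-1}(V) ∈ τ.
  V = {}: π^{-1}(V) = ∅ ∈ τ ✓.
  V = {[84=86]}: π^{-1}(V) = {84, 86} ∈ τ ✓.
  V = {[85]}: π^{-1}(V) = {85} ∈ τ ✓.
  V = {[84=86], [85]}: π^{-1}(V) = {84, 85, 86} ∈ τ ✓.
Open sets in the quotient: τ_Q = {{}, {[84=86]}, {[85]}, {[84=86], [85]}} (4 elements).


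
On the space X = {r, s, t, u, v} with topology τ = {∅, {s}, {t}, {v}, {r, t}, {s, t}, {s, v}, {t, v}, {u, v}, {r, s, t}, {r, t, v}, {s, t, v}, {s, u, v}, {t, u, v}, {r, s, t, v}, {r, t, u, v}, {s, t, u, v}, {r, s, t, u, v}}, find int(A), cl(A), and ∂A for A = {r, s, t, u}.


int(A) = {r, s, t}, cl(A) = {r, s, t, u}, ∂A = {u}.

Closed sets in (X, τ) are complements of opens:
  closed(X, τ) = {∅, {r}, {s}, {u}, {r, s}, {r, t}, {r, u}, {s, u}, {u, v}, {r, s, t}, {r, s, u}, {r, t, u}, {r, u, v}, {s, u, v}, {r, s, t, u}, {r, s, u, v}, {r, t, u, v}, {r, s, t, u, v}}.
int(A) = ⋃ {U ∈ τ : U ⊆ A}. Opens contained in A: ∅, {s}, {t}, {r, t}, {s, t}, {r, s, t}.
Taking the union of these: int(A) = {r, s, t}.
cl(A) = ⋂ {C closed : A ⊆ C}. Closed sets containing A: {r, s, t, u}, {r, s, t, u, v}.
Intersecting these: cl(A) = {r, s, t, u}.
∂A = cl(A) ∖ int(A) = {r, s, t, u} ∖ {r, s, t} = {u}.


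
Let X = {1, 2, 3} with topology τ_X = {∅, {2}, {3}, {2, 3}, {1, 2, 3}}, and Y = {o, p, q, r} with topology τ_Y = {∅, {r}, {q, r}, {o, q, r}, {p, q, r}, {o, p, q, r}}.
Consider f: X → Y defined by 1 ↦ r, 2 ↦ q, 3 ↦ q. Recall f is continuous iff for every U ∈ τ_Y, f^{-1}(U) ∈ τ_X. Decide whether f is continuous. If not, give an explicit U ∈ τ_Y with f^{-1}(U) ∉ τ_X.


f is NOT continuous.

Compute f^{-1}(U) for each U ∈ τ_Y:
  U = ∅: f^{-1}(U) = ∅ ∈ τ_X ✓.
  U = {r}: f^{-1}(U) = {1} ∉ τ_X ✗.
  U = {q, r}: f^{-1}(U) = {1, 2, 3} ∈ τ_X ✓.
  U = {o, q, r}: f^{-1}(U) = {1, 2, 3} ∈ τ_X ✓.
  U = {p, q, r}: f^{-1}(U) = {1, 2, 3} ∈ τ_X ✓.
  U = {o, p, q, r}: f^{-1}(U) = {1, 2, 3} ∈ τ_X ✓.
Found U = {r} with f^{-1}(U) = {1} not in τ_X. Therefore f is NOT continuous.


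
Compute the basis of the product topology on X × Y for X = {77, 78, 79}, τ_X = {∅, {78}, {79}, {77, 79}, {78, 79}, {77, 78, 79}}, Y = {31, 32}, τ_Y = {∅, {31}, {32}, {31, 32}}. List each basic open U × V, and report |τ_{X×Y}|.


Basis B = {∅ × ∅, {78} × {31}, {78} × {32}, {79} × {31}, {79} × {32}, {77, 79} × {31}, {77, 79} × {32}, {78} × {31, 32}, {78, 79} × {31}, {78, 79} × {32}, {79} × {31, 32}, {77, 78, 79} × {31}, {77, 78, 79} × {32}, {77, 79} × {31, 32}, {78, 79} × {31, 32}, {77, 78, 79} × {31, 32}}; |τ_{X×Y}| = 36.

Enumerate products U × V with U ∈ τ_X, V ∈ τ_Y (deduplicated):
  ∅ × ∅ = {} (∅)
  {78} × {31} = {(78,31)}
  {78} × {32} = {(78,32)}
  {79} × {31} = {(79,31)}
  {79} × {32} = {(79,32)}
  {77, 79} × {31} = {(77,31), (79,31)}
  {77, 79} × {32} = {(77,32), (79,32)}
  {78} × {31, 32} = {(78,31), (78,32)}
  {78, 79} × {31} = {(78,31), (79,31)}
  {78, 79} × {32} = {(78,32), (79,32)}
  {79} × {31, 32} = {(79,31), (79,32)}
  {77, 78, 79} × {31} = {(77,31), (78,31), (79,31)}
  {77, 78, 79} × {32} = {(77,32), (78,32), (79,32)}
  {77, 79} × {31, 32} = {(77,31), (77,32), (79,31), (79,32)}
  {78, 79} × {31, 32} = {(78,31), (78,32), (79,31), (79,32)}
  {77, 78, 79} × {31, 32} = {(77,31), (77,32), (78,31), (78,32), (79,31), (79,32)}
These 16 distinct sets form the basis B.
Close under arbitrary unions to get τ_{X×Y}; counting gives |τ_{X×Y}| = 36.
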